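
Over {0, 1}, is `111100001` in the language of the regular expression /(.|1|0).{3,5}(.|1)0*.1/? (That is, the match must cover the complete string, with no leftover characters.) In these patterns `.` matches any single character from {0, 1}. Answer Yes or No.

Yes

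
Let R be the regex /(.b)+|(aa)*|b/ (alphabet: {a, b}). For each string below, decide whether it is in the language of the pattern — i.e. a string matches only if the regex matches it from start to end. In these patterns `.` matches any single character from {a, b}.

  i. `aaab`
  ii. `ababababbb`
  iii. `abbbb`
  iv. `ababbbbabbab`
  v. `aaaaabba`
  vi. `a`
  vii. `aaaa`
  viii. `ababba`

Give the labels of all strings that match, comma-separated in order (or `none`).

i. `aaab` → no match
ii. `ababababbb` → match
iii. `abbbb` → no match
iv. `ababbbbabbab` → no match
v. `aaaaabba` → no match
vi. `a` → no match
vii. `aaaa` → match
viii. `ababba` → no match

ii, vii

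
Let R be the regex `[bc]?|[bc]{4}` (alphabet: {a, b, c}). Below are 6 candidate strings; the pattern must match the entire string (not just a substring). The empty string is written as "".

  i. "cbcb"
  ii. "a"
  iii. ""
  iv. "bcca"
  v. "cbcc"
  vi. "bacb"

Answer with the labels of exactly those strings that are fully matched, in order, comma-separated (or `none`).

i → match
ii → no match
iii → match
iv → no match
v → match
vi → no match

i, iii, v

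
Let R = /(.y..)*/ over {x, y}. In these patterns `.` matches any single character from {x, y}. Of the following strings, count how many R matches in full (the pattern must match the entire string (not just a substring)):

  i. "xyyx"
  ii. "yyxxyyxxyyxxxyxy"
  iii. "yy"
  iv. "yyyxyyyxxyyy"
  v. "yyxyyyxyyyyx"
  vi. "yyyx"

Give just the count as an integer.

5

i → match
ii → match
iii → no match
iv → match
v → match
vi → match
Total matched: 5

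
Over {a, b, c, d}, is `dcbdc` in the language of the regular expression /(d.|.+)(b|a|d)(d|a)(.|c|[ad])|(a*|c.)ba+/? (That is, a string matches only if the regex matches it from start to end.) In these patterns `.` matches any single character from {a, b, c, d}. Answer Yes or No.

Yes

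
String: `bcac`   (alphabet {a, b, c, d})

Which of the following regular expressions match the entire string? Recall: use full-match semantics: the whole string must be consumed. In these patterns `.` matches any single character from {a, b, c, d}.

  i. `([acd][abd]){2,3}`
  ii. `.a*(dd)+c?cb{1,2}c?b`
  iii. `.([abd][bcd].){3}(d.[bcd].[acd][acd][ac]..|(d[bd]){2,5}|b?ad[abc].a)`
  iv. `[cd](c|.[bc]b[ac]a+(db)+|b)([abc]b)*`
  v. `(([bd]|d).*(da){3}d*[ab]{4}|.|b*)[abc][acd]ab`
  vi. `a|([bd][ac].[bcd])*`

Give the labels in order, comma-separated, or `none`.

vi

i → no match
ii → no match — must end with `b`
iii → no match
iv → no match
v → no match — must end with `ab`
vi → match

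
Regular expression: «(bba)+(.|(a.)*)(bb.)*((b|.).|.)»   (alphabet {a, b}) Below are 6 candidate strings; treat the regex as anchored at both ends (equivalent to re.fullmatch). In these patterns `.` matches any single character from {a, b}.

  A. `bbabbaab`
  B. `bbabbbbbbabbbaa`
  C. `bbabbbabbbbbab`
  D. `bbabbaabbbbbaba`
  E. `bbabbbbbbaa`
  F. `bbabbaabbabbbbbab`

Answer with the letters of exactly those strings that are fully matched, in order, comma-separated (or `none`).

A → match
B → match
C → match
D → match
E → match
F → match

A, B, C, D, E, F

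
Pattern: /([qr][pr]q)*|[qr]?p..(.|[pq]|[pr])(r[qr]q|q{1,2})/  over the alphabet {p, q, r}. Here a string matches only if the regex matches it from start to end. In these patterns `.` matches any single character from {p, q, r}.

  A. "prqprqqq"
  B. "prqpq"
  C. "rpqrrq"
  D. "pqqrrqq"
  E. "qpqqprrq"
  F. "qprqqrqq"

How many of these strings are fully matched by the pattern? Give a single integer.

A. "prqprqqq" → no match
B. "prqpq" → match
C. "rpqrrq" → match
D. "pqqrrqq" → match
E. "qpqqprrq" → match
F. "qprqqrqq" → match
Total matched: 5

5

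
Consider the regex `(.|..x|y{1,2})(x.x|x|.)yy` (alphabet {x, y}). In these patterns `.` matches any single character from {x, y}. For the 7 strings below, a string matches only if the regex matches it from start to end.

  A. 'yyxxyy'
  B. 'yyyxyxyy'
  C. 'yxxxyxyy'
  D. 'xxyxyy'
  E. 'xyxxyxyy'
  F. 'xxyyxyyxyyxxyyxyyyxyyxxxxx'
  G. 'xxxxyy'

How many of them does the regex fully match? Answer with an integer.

A → match
B → no match
C → match
D → match
E → match
F → no match — must end with 'yy'
G → match
Total matched: 5

5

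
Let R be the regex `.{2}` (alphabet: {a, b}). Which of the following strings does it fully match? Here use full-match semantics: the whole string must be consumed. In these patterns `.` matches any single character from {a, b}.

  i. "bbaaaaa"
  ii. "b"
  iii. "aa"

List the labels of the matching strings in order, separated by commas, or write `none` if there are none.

iii

i → no match
ii → no match
iii → match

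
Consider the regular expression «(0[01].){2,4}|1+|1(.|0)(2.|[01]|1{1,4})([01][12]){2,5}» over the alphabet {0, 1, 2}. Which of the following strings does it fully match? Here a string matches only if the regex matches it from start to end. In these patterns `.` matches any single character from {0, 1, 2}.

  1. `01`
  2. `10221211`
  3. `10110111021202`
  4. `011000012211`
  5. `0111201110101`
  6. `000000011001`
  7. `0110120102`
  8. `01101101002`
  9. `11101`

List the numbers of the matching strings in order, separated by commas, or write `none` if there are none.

1 → no match
2 → match
3 → match
4 → no match
5 → no match
6 → match
7 → no match
8 → no match
9 → no match

2, 3, 6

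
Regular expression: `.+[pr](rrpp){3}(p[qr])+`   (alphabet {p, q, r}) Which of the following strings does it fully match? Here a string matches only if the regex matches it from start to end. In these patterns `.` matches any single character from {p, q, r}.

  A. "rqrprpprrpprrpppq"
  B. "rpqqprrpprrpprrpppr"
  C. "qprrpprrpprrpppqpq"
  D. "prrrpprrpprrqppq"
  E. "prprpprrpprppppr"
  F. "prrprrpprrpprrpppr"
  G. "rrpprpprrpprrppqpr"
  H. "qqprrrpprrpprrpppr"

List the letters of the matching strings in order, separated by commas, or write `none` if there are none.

A → no match
B → match
C → match
D → no match
E → no match
F → match
G → no match
H → match

B, C, F, H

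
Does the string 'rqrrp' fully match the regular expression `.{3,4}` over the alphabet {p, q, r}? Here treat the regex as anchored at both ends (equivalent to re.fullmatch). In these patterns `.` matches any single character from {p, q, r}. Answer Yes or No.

No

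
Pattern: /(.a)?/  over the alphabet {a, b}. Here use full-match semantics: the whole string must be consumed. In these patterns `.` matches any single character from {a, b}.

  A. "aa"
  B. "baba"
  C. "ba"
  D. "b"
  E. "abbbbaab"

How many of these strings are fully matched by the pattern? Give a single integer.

2

A → match
B → no match
C → match
D → no match
E → no match
Total matched: 2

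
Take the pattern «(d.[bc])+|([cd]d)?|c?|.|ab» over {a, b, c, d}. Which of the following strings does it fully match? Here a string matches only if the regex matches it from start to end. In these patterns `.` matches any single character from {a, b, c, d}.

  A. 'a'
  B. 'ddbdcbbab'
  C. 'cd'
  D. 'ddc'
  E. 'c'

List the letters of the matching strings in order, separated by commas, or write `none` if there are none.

A, C, D, E

A. 'a' → match
B. 'ddbdcbbab' → no match
C. 'cd' → match
D. 'ddc' → match
E. 'c' → match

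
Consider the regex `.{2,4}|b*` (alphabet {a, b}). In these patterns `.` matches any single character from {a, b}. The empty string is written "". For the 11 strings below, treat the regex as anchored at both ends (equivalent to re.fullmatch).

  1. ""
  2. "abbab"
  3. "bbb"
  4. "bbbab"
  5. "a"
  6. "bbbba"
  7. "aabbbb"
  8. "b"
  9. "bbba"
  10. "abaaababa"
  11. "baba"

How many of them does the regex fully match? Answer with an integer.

5

1. "" → match
2. "abbab" → no match
3. "bbb" → match
4. "bbbab" → no match
5. "a" → no match
6. "bbbba" → no match
7. "aabbbb" → no match
8. "b" → match
9. "bbba" → match
10. "abaaababa" → no match
11. "baba" → match
Total matched: 5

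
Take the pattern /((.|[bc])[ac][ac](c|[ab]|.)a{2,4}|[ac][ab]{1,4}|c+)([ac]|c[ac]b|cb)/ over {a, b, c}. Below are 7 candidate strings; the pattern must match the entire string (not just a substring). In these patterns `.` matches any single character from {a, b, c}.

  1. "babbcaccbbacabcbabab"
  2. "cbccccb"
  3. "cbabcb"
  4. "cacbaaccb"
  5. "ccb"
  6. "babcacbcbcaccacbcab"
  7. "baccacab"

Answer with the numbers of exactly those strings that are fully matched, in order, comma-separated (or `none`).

1 → no match
2 → no match
3 → match
4 → match
5 → match
6 → no match
7 → no match

3, 4, 5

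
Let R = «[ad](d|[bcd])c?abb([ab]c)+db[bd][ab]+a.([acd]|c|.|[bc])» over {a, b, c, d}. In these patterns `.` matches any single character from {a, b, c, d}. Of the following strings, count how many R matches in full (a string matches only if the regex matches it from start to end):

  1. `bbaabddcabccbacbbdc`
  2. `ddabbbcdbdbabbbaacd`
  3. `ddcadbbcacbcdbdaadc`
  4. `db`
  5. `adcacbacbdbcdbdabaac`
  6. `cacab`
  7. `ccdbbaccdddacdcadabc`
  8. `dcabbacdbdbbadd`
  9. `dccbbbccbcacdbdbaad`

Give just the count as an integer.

1 → no match
2 → match
3 → no match
4 → no match
5 → no match
6 → no match
7 → no match
8 → match
9 → no match
Total matched: 2

2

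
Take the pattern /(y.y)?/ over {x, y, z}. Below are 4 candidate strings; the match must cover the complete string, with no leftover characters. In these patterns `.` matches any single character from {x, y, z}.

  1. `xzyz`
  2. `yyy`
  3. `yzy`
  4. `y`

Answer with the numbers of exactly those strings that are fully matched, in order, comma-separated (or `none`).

2, 3

1 → no match
2 → match
3 → match
4 → no match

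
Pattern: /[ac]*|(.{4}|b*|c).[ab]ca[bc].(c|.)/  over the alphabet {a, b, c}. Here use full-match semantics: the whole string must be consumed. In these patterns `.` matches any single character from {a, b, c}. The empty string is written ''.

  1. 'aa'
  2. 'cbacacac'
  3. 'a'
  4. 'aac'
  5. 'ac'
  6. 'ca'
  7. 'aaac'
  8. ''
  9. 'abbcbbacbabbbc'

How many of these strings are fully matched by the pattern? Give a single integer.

1. 'aa' → match
2. 'cbacacac' → match
3. 'a' → match
4. 'aac' → match
5. 'ac' → match
6. 'ca' → match
7. 'aaac' → match
8. '' → match
9 → no match
Total matched: 8

8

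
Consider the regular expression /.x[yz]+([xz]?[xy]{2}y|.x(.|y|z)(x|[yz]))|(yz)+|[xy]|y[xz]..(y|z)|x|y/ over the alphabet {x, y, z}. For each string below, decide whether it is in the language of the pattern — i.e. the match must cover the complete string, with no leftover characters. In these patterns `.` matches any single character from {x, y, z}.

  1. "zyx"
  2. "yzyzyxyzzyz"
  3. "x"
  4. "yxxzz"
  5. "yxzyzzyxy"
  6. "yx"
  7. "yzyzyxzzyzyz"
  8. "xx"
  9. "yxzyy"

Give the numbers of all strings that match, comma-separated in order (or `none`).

3, 4, 5, 9

1 → no match
2 → no match
3 → match
4 → match
5 → match
6 → no match
7 → no match
8 → no match
9 → match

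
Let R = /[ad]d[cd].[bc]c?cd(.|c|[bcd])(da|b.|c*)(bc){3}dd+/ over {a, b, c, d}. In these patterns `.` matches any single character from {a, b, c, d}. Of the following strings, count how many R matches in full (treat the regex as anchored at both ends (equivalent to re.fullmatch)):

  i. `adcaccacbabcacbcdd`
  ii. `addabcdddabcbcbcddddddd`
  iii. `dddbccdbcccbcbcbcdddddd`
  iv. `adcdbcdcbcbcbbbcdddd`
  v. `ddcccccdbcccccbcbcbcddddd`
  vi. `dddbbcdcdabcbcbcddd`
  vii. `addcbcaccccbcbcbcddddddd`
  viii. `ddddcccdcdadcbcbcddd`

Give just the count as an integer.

4

i → no match
ii → match
iii → match
iv → no match
v → match
vi → match
vii → no match
viii → no match
Total matched: 4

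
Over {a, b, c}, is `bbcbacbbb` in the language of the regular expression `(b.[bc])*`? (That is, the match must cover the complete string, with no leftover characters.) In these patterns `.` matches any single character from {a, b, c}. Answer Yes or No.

Yes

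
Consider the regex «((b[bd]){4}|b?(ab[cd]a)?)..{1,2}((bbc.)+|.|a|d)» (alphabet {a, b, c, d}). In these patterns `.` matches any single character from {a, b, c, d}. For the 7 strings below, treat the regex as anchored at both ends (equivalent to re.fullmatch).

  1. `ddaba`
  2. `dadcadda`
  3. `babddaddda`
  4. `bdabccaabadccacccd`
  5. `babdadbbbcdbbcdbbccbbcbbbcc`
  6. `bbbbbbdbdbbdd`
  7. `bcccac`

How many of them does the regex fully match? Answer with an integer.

1

1 → no match
2 → no match
3 → no match
4 → no match
5 → match
6 → no match
7 → no match
Total matched: 1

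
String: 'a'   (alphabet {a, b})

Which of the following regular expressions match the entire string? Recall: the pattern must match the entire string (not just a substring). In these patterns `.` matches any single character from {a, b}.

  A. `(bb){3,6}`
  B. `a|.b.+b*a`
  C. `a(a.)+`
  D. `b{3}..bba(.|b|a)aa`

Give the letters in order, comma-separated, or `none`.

B

A → no match — must start with 'bb'
B → match
C → no match — must start with 'aa'
D → no match — must start with 'b'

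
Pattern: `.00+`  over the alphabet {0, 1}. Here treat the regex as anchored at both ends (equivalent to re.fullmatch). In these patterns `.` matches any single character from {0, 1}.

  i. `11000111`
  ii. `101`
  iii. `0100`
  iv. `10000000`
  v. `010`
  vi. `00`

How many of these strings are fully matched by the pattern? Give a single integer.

i. `11000111` → no match — must end with `0`
ii. `101` → no match — must end with `0`
iii. `0100` → no match
iv. `10000000` → match
v. `010` → no match
vi. `00` → no match
Total matched: 1

1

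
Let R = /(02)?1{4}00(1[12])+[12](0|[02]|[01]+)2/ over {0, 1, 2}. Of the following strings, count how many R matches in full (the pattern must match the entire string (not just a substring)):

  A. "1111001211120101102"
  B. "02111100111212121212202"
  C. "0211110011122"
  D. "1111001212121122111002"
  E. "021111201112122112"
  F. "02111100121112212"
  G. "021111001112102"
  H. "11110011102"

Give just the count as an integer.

5

A → no match
B → match
C → match
D → no match
E → no match
F → match
G → match
H → match
Total matched: 5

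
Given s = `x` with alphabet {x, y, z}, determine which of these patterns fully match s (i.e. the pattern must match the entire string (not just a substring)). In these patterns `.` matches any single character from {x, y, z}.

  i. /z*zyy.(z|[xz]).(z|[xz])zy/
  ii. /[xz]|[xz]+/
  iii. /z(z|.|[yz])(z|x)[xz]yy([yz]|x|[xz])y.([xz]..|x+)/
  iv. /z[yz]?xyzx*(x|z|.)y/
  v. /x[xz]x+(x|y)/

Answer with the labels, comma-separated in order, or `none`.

i → no match — must end with `zy`
ii → match
iii → no match — must start with `z`
iv → no match — must start with `z`
v → no match

ii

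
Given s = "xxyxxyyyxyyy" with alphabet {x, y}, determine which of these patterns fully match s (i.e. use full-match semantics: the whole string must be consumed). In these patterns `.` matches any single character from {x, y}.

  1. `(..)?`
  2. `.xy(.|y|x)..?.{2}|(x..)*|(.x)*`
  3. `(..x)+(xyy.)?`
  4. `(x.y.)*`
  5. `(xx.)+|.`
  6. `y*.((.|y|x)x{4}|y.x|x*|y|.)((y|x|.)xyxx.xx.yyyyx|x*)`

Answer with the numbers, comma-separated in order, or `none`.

4

1 → no match
2 → no match
3 → no match
4 → match
5 → no match
6 → no match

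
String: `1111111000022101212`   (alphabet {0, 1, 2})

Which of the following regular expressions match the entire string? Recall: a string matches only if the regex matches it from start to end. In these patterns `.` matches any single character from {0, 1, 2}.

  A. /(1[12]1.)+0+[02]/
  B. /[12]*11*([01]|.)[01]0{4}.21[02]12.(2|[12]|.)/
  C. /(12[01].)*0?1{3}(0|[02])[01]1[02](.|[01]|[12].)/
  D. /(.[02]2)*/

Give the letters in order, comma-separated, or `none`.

B

A → no match
B → match
C → no match
D → no match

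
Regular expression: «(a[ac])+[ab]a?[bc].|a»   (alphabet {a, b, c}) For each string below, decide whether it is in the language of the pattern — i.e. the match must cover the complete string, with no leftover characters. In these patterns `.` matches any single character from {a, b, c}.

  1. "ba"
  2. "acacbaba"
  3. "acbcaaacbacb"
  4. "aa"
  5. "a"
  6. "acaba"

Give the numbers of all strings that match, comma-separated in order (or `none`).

1 → no match — must start with "a"
2 → match
3 → no match
4 → no match
5 → match
6 → match

2, 5, 6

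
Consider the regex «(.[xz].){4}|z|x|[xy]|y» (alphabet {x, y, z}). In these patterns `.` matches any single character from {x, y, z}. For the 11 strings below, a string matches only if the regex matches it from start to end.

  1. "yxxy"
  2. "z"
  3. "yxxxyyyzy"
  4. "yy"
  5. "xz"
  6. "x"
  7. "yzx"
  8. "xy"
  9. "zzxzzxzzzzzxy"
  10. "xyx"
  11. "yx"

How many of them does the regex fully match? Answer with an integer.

1 → no match
2 → match
3 → no match
4 → no match
5 → no match
6 → match
7 → no match
8 → no match
9 → no match
10 → no match
11 → no match
Total matched: 2

2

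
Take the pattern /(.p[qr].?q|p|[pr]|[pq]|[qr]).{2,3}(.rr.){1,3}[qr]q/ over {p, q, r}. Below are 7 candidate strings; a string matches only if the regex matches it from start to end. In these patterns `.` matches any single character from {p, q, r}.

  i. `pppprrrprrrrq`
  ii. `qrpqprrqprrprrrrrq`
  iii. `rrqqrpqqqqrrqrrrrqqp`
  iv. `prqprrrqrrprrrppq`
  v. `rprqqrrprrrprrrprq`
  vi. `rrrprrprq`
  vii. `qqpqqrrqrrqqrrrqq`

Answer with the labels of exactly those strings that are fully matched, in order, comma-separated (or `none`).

i → match
ii → match
iii → no match — must end with `q`
iv → no match
v → match
vi → match
vii → no match

i, ii, v, vi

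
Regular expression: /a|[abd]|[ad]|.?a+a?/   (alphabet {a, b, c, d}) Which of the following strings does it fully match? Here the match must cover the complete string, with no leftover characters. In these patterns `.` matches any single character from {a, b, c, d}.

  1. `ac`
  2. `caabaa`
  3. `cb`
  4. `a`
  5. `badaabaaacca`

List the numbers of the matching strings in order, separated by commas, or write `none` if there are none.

1 → no match
2 → no match
3 → no match
4 → match
5 → no match

4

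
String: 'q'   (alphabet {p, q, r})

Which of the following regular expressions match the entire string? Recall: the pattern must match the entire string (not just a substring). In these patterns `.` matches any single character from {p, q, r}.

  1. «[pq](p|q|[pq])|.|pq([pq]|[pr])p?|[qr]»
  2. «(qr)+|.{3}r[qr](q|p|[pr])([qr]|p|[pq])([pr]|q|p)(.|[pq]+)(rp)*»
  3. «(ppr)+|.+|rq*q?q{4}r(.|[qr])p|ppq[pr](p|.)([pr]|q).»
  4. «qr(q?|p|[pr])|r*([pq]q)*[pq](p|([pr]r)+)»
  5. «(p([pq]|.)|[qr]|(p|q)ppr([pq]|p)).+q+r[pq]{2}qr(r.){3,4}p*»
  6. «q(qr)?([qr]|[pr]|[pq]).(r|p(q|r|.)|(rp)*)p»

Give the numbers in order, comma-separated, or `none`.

1 → match
2 → no match
3 → match
4 → no match
5 → no match
6 → no match — must end with 'p'

1, 3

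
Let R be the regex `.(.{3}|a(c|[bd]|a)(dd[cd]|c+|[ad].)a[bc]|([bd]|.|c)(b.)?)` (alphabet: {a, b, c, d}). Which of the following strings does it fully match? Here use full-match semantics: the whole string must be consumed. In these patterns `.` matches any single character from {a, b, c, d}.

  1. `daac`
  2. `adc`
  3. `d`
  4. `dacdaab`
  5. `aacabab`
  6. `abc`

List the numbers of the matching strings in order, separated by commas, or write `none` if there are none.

1 → match
2 → no match
3 → no match
4 → match
5 → match
6 → no match

1, 4, 5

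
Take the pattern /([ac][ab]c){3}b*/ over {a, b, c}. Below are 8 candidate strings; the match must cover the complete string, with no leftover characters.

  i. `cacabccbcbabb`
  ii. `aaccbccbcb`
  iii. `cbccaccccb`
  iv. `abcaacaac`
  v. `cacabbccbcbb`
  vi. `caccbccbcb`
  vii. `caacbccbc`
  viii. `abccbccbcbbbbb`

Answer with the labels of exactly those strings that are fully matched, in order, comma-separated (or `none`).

i → no match
ii → match
iii → no match
iv → match
v → no match
vi → match
vii → no match
viii → match

ii, iv, vi, viii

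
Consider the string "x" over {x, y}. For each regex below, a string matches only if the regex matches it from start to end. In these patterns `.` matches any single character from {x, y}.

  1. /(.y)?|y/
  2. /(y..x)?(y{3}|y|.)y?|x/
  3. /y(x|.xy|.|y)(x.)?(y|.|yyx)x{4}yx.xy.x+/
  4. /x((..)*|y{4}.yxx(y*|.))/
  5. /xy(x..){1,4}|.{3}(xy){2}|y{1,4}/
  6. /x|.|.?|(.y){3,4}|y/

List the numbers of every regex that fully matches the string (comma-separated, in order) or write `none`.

2, 4, 6

1 → no match
2 → match
3 → no match — must start with "y"
4 → match
5 → no match
6 → match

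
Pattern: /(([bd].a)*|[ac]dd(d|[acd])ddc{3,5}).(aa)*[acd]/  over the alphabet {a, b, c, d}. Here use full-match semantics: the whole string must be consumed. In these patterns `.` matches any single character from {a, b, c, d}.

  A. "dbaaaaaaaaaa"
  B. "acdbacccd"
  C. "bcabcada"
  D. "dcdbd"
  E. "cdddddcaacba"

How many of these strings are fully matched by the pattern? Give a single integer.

A → no match
B → no match
C → match
D → no match
E → no match
Total matched: 1

1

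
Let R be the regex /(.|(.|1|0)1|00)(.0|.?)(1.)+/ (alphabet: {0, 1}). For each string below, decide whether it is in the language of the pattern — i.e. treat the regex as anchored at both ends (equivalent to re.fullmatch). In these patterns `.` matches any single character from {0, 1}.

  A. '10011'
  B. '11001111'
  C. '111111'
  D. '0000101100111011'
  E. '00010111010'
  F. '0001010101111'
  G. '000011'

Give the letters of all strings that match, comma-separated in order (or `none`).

A. '10011' → match
B. '11001111' → match
C. '111111' → match
D → no match
E. '00010111010' → match
F → match
G. '000011' → match

A, B, C, E, F, G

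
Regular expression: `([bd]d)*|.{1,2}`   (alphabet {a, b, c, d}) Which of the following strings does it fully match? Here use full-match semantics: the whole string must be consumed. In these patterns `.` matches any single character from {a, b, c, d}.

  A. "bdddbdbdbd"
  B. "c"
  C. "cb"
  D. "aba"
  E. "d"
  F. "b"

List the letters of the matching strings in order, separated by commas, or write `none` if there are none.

A → match
B → match
C → match
D → no match
E → match
F → match

A, B, C, E, F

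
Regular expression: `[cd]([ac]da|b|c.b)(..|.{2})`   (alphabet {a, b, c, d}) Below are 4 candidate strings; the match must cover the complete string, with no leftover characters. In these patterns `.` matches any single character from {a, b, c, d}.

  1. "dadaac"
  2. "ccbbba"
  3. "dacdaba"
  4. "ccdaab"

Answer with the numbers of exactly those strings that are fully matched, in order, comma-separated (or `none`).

1 → match
2 → match
3 → no match
4 → match

1, 2, 4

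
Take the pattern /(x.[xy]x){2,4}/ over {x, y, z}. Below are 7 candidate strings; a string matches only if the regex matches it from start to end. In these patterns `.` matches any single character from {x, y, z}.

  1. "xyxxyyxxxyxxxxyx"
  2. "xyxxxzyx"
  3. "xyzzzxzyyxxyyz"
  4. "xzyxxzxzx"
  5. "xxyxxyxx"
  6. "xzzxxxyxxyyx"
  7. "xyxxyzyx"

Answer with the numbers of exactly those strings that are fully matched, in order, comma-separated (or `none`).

2, 5

1 → no match
2 → match
3 → no match — must end with "x"
4 → no match
5 → match
6 → no match
7 → no match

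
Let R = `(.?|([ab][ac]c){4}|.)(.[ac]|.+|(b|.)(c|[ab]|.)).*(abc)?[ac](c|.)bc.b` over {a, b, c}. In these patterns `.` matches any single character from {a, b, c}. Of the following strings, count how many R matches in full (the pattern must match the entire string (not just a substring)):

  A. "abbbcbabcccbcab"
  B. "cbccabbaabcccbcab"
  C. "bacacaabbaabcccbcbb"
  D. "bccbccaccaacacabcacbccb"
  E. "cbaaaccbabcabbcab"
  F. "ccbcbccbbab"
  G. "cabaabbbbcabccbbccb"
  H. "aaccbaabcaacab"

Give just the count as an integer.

6

A → match
B → match
C → match
D → match
E → match
F → no match
G → match
H → no match
Total matched: 6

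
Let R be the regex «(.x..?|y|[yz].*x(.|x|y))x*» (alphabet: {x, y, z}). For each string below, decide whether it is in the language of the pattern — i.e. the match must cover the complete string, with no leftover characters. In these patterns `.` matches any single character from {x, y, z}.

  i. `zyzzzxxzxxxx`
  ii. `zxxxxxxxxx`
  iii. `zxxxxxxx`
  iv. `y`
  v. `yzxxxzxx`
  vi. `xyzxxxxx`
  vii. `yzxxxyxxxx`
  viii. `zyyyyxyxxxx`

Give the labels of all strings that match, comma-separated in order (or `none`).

i → match
ii → match
iii → match
iv → match
v → match
vi → no match
vii → match
viii → match

i, ii, iii, iv, v, vii, viii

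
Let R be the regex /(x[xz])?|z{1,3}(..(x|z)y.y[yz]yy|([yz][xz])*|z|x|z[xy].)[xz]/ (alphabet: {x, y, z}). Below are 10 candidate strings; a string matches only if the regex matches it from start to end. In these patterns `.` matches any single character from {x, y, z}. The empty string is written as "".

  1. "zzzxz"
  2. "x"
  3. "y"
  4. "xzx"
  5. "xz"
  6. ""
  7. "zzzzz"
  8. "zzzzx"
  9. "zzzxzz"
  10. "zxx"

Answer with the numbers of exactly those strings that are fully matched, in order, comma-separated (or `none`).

1 → match
2 → no match
3 → no match
4 → no match
5 → match
6 → match
7 → match
8 → match
9 → match
10 → match

1, 5, 6, 7, 8, 9, 10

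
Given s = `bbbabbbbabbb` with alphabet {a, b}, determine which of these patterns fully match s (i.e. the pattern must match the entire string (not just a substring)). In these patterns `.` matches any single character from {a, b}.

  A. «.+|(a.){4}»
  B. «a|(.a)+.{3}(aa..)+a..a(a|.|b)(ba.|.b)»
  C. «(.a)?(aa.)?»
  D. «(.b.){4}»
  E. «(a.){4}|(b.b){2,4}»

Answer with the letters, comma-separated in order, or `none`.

A → match
B → no match
C → no match
D → match
E → no match

A, D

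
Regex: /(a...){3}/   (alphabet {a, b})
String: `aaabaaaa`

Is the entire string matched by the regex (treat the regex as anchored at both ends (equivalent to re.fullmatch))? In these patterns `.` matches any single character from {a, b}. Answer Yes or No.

No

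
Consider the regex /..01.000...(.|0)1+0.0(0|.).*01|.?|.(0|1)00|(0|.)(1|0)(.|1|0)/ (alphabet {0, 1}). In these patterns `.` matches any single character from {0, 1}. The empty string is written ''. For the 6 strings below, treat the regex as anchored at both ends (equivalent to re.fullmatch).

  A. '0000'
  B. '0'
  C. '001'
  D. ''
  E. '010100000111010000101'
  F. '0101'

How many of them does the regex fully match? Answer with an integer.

4

A. '0000' → match
B. '0' → match
C. '001' → match
D. '' → match
E → no match
F. '0101' → no match
Total matched: 4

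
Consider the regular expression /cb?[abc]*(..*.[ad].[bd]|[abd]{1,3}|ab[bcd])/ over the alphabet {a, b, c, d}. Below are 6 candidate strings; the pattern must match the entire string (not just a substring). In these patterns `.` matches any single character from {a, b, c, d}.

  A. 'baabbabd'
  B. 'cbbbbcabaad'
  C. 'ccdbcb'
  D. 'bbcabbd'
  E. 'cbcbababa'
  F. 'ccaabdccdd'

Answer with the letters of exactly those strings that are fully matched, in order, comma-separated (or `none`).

B, E

A. 'baabbabd' → no match — must start with 'c'
B. 'cbbbbcabaad' → match
C. 'ccdbcb' → no match
D. 'bbcabbd' → no match — must start with 'c'
E. 'cbcbababa' → match
F. 'ccaabdccdd' → no match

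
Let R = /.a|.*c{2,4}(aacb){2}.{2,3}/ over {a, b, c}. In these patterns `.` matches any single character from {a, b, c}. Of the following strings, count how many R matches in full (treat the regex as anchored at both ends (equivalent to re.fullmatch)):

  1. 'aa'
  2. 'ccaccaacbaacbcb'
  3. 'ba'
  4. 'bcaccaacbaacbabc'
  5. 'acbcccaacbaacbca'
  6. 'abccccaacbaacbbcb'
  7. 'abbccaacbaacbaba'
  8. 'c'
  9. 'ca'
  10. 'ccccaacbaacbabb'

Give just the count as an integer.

9

1. 'aa' → match
2 → match
3. 'ba' → match
4 → match
5 → match
6 → match
7 → match
8. 'c' → no match
9. 'ca' → match
10 → match
Total matched: 9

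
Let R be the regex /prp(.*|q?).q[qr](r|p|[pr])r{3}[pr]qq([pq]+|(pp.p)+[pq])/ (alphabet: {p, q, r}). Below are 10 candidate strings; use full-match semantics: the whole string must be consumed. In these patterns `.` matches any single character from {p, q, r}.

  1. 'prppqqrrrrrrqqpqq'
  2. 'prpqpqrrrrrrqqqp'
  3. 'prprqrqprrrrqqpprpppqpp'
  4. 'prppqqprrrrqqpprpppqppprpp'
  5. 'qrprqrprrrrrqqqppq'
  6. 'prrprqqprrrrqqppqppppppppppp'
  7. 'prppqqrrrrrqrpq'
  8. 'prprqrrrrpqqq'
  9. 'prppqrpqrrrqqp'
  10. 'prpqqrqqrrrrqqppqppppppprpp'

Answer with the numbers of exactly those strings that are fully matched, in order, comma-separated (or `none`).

1 → match
2 → match
3 → no match
4 → match
5 → no match — must start with 'prp'
6 → no match — must start with 'prp'
7 → no match
8 → no match
9 → no match
10 → no match

1, 2, 4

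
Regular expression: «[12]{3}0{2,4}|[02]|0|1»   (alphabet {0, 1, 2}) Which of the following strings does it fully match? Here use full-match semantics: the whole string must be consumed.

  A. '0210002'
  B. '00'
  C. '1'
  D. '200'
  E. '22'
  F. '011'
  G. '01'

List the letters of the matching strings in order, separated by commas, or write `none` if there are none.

A. '0210002' → no match
B. '00' → no match
C. '1' → match
D. '200' → no match
E. '22' → no match
F. '011' → no match
G. '01' → no match

C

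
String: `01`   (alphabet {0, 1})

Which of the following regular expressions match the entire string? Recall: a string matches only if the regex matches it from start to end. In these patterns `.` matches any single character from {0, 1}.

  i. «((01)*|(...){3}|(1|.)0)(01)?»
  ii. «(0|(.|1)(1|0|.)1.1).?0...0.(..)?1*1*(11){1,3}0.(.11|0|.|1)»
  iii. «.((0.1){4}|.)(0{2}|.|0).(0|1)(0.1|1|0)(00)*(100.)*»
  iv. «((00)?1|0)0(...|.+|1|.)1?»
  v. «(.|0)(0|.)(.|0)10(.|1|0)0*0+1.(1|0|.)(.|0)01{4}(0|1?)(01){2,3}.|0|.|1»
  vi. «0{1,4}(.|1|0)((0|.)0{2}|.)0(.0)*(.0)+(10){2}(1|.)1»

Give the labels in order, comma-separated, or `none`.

i → match
ii → no match
iii → no match
iv → no match
v → no match
vi → no match

i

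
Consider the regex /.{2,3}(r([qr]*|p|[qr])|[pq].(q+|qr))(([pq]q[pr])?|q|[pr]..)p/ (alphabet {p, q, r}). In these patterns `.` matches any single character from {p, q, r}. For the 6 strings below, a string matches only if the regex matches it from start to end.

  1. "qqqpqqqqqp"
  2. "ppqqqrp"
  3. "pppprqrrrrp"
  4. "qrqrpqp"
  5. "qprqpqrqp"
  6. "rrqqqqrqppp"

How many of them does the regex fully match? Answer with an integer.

5

1 → match
2 → match
3 → match
4 → match
5 → match
6 → no match
Total matched: 5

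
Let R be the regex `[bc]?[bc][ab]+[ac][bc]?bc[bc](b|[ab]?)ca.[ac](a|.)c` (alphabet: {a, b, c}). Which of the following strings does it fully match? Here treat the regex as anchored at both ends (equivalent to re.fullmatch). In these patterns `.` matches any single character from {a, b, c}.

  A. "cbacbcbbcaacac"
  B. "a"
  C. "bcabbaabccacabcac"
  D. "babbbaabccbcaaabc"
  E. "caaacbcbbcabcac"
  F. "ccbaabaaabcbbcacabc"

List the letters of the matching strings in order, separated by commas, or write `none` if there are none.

A → match
B. "a" → no match — must end with "c"
C → match
D → match
E → match
F → match

A, C, D, E, F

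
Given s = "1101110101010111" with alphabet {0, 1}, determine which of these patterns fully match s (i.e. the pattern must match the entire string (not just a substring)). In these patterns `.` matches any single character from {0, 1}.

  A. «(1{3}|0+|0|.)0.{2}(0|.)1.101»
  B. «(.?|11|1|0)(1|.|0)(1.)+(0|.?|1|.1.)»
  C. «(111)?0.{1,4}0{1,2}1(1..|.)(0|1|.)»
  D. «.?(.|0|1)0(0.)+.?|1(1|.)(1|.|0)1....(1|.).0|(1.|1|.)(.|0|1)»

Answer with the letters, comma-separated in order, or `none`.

A → no match — must end with "101"
B → match
C → no match
D → no match

B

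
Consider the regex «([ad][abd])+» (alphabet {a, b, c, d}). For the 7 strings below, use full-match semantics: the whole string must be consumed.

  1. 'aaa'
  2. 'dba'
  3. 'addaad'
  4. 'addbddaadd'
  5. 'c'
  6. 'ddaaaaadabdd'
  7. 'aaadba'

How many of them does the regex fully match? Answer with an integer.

1 → no match
2 → no match
3 → match
4 → match
5 → no match
6 → match
7 → no match
Total matched: 3

3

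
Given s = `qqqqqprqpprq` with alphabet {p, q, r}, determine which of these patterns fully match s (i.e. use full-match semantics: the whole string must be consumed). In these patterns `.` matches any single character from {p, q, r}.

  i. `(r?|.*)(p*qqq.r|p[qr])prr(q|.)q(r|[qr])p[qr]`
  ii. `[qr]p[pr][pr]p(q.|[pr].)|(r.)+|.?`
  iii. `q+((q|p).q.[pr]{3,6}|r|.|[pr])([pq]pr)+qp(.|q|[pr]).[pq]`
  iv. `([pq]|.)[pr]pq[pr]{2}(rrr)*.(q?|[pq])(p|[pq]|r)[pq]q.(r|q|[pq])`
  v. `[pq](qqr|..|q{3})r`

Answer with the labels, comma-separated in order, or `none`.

i → no match
ii → no match
iii → match
iv → no match
v → no match — must end with `r`

iii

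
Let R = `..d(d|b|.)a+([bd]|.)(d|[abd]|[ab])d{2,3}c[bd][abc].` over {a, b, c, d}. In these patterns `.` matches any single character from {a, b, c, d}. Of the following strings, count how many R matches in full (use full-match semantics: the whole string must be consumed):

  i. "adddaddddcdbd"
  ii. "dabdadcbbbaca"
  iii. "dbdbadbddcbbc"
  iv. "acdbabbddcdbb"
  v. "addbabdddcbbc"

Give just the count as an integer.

4

i → match
ii → no match
iii → match
iv → match
v → match
Total matched: 4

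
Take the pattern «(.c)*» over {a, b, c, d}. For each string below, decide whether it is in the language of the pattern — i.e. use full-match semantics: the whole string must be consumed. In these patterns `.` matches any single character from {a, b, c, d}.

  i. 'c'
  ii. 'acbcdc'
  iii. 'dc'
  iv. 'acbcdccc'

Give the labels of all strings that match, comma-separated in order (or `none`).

ii, iii, iv

i → no match
ii → match
iii → match
iv → match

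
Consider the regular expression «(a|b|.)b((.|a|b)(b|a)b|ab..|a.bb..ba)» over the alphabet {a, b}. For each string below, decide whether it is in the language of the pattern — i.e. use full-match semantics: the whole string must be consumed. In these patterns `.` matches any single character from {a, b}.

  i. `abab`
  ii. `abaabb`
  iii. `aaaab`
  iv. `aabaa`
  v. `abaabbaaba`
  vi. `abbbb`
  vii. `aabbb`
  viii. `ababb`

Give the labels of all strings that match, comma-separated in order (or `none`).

v, vi, viii

i → no match
ii → no match
iii → no match
iv → no match
v → match
vi → match
vii → no match
viii → match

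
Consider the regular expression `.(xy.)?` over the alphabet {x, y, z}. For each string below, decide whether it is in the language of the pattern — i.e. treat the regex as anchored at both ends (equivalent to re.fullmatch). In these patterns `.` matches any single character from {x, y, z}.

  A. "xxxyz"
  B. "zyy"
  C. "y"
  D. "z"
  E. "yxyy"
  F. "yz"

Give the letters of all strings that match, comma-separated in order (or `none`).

C, D, E

A. "xxxyz" → no match
B. "zyy" → no match
C. "y" → match
D. "z" → match
E. "yxyy" → match
F. "yz" → no match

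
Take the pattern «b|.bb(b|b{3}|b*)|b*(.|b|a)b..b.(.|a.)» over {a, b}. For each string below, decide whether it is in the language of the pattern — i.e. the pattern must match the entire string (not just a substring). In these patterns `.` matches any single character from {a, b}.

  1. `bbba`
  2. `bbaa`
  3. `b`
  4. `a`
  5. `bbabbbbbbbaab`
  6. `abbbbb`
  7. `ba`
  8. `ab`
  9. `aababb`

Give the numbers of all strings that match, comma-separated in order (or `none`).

3, 6

1. `bbba` → no match
2. `bbaa` → no match
3. `b` → match
4. `a` → no match
5 → no match
6. `abbbbb` → match
7. `ba` → no match
8. `ab` → no match
9. `aababb` → no match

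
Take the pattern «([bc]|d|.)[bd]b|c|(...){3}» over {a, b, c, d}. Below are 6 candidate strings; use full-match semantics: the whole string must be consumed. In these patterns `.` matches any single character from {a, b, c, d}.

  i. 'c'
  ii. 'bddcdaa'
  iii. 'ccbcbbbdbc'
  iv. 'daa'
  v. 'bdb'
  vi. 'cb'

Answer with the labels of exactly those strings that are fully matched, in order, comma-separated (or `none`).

i, v

i. 'c' → match
ii. 'bddcdaa' → no match
iii. 'ccbcbbbdbc' → no match
iv. 'daa' → no match
v. 'bdb' → match
vi. 'cb' → no match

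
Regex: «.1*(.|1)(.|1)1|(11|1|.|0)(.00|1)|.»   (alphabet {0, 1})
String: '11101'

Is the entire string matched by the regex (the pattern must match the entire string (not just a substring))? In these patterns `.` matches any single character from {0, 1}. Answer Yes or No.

Yes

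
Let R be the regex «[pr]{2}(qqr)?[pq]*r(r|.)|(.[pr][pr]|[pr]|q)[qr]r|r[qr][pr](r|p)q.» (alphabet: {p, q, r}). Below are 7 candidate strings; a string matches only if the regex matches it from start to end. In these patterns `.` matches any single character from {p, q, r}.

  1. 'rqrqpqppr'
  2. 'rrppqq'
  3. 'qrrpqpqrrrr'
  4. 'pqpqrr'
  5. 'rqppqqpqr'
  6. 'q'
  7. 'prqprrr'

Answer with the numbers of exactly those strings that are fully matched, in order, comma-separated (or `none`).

2

1 → no match
2 → match
3 → no match
4 → no match
5 → no match
6 → no match
7 → no match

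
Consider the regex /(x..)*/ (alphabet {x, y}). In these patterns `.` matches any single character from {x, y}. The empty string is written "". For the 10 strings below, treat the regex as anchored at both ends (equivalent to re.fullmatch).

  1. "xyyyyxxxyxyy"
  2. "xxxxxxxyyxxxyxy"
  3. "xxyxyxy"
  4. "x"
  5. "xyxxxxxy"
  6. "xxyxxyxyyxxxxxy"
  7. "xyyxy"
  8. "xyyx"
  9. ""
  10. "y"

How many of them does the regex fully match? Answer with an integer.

1 → no match
2 → no match
3 → no match
4 → no match
5 → no match
6 → match
7 → no match
8 → no match
9 → match
10 → no match
Total matched: 2

2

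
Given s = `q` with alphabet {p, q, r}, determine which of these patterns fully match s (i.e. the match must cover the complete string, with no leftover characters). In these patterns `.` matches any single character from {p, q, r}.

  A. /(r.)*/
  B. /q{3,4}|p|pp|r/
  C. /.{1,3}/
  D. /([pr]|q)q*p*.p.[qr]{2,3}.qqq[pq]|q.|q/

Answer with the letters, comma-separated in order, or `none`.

A → no match
B → no match
C → match
D → match

C, D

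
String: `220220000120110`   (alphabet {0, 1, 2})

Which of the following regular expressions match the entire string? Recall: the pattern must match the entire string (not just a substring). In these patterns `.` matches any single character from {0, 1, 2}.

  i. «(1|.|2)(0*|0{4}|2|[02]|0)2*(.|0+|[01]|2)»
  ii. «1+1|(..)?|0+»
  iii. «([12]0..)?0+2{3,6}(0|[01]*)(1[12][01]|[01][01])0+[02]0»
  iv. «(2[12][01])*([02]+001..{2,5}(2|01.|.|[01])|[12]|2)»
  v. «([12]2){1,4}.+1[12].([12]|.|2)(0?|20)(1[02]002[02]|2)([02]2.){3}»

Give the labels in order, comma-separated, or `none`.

i → no match
ii → no match
iii → no match
iv → match
v → no match

iv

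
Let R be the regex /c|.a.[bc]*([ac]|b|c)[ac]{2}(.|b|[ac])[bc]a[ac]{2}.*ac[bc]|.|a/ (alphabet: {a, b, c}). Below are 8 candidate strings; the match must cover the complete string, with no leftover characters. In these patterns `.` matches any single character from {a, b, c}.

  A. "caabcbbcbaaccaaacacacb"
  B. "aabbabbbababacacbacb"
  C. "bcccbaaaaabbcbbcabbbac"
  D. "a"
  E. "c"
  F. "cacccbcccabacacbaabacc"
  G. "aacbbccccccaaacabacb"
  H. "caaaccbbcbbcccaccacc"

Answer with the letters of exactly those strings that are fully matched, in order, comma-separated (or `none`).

A, D, E, F, G

A → match
B → no match
C → no match
D → match
E → match
F → match
G → match
H → no match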